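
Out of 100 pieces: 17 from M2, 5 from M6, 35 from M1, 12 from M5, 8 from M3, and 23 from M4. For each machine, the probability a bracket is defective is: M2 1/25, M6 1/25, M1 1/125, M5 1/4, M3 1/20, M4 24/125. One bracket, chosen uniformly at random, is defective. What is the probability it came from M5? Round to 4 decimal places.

0.3342

Unnormalized posteriors (prior × likelihood):
  M2: 0.17 × 0.04 = 0.0068
  M6: 0.05 × 0.04 = 0.002
  M1: 0.35 × 0.008 = 0.0028
  M5: 0.12 × 0.25 = 0.03
  M3: 0.08 × 0.05 = 0.004
  M4: 0.23 × 0.192 = 0.04416
Sum = 0.08976.
P(M5 | evidence) = 0.03 / 0.08976 ≈ 0.3342.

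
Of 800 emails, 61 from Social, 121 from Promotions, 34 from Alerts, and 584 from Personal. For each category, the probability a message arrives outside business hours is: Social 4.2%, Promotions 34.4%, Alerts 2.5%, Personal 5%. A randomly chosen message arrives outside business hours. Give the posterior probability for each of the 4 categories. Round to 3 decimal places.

Social 0.035, Promotions 0.561, Alerts 0.011, Personal 0.393

By Bayes' rule, posterior ∝ prior × likelihood:
  Social: 0.07625 × 0.042 = 0.0032025
  Promotions: 0.15125 × 0.344 = 0.05203
  Alerts: 0.0425 × 0.025 = 0.0010625
  Personal: 0.73 × 0.05 = 0.0365
Normalizing constant = 0.092795.
P(Social | off-hours) = 0.0032025/0.092795 ≈ 0.035
P(Promotions | off-hours) = 0.05203/0.092795 ≈ 0.561
P(Alerts | off-hours) = 0.0010625/0.092795 ≈ 0.011
P(Personal | off-hours) = 0.0365/0.092795 ≈ 0.393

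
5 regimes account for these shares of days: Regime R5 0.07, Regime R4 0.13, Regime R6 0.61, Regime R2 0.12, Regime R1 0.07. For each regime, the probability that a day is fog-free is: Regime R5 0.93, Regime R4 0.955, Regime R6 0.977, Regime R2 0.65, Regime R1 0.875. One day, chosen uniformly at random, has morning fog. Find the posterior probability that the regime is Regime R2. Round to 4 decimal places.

Taking complements, P(fog | each) = Regime R5 0.07, Regime R4 0.045, Regime R6 0.023, Regime R2 0.35, Regime R1 0.125.
Prior × likelihood for each hypothesis:
  Regime R5: 0.07 × 0.07 = 0.0049
  Regime R4: 0.13 × 0.045 = 0.00585
  Regime R6: 0.61 × 0.023 = 0.01403
  Regime R2: 0.12 × 0.35 = 0.042
  Regime R1: 0.07 × 0.125 = 0.00875
Total = 0.07553.
P(Regime R2 | evidence) = 0.042 / 0.07553 ≈ 0.5561.

0.5561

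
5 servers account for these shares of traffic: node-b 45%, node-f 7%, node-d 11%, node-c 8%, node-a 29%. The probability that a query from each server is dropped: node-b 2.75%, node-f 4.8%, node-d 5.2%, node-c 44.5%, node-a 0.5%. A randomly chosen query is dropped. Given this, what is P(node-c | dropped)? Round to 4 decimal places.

Prior × likelihood for each hypothesis:
  node-b: 0.45 × 0.0275 = 0.012375
  node-f: 0.07 × 0.048 = 0.00336
  node-d: 0.11 × 0.052 = 0.00572
  node-c: 0.08 × 0.445 = 0.0356
  node-a: 0.29 × 0.005 = 0.00145
Total = 0.058505.
P(node-c | evidence) = 0.0356 / 0.058505 ≈ 0.6085.

0.6085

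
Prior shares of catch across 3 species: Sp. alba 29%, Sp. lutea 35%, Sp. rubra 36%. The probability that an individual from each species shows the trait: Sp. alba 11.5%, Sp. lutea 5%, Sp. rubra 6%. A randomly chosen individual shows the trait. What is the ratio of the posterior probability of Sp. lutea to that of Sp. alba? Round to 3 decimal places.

0.525

Unnormalized posteriors (prior × likelihood):
  Sp. alba: 0.29 × 0.115 = 0.03335
  Sp. lutea: 0.35 × 0.05 = 0.0175
  Sp. rubra: 0.36 × 0.06 = 0.0216
Normalizing constant = 0.07245.
The ratio is 0.0175 / 0.03335 (the normalizer cancels) = 0.525.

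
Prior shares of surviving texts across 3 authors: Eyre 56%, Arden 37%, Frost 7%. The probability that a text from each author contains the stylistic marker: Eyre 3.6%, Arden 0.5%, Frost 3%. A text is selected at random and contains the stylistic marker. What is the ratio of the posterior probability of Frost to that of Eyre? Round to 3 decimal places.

By Bayes' rule, posterior ∝ prior × likelihood:
  Eyre: 0.56 × 0.036 = 0.02016
  Arden: 0.37 × 0.005 = 0.00185
  Frost: 0.07 × 0.03 = 0.0021
Sum = 0.02411.
The ratio is 0.0021 / 0.02016 (the normalizer cancels) = 0.104.

0.104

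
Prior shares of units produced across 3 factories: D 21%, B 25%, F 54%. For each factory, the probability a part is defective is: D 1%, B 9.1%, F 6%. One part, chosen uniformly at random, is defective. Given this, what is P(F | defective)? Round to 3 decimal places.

By Bayes' rule, posterior ∝ prior × likelihood:
  D: 0.21 × 0.01 = 0.0021
  B: 0.25 × 0.091 = 0.02275
  F: 0.54 × 0.06 = 0.0324
Total = 0.05725.
P(F | evidence) = 0.0324 / 0.05725 ≈ 0.566.

0.566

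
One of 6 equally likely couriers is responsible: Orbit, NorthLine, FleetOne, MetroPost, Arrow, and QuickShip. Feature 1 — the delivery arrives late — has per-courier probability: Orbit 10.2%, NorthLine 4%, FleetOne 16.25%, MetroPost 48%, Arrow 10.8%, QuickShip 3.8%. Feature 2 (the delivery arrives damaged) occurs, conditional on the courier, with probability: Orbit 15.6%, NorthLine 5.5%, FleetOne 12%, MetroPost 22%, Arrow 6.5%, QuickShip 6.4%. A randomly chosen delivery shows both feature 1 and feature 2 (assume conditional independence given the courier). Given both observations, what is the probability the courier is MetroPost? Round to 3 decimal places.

0.692

With a uniform prior (1/6 each), posterior ∝ likelihood:
  Orbit: 0.102 × 0.156 = 0.015912
  NorthLine: 0.04 × 0.055 = 0.0022
  FleetOne: 0.1625 × 0.12 = 0.0195
  MetroPost: 0.48 × 0.22 = 0.1056
  Arrow: 0.108 × 0.065 = 0.00702
  QuickShip: 0.038 × 0.064 = 0.002432
Total = 0.152664.
P(MetroPost | evidence) = 0.1056 / 0.152664 ≈ 0.692.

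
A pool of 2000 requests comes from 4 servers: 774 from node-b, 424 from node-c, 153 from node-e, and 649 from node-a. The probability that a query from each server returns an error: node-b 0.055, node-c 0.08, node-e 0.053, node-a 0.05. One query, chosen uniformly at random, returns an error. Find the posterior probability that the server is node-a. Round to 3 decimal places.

0.277

Prior × likelihood for each hypothesis:
  node-b: 0.387 × 0.055 = 0.021285
  node-c: 0.212 × 0.08 = 0.01696
  node-e: 0.0765 × 0.053 = 0.0040545
  node-a: 0.3245 × 0.05 = 0.016225
Normalizing constant = 0.0585245.
P(node-a | evidence) = 0.016225 / 0.0585245 ≈ 0.277.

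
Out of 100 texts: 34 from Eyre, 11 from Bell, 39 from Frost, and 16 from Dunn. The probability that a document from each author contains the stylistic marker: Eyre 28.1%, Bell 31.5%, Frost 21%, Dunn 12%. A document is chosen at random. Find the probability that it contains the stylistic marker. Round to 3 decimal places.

0.231

Compute prior × likelihood for every hypothesis:
  Eyre: 0.34 × 0.281 = 0.09554
  Bell: 0.11 × 0.315 = 0.03465
  Frost: 0.39 × 0.21 = 0.0819
  Dunn: 0.16 × 0.12 = 0.0192
P(marker) = 0.09554 + 0.03465 + 0.0819 + 0.0192 = 0.23129 → 0.231.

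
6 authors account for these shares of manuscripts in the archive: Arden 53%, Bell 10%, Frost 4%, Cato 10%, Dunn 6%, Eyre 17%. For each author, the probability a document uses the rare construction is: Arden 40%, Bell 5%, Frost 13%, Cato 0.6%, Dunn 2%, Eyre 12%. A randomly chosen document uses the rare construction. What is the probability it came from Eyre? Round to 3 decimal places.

0.083

Unnormalized posteriors (prior × likelihood):
  Arden: 0.53 × 0.4 = 0.212
  Bell: 0.1 × 0.05 = 0.005
  Frost: 0.04 × 0.13 = 0.0052
  Cato: 0.1 × 0.006 = 0.0006
  Dunn: 0.06 × 0.02 = 0.0012
  Eyre: 0.17 × 0.12 = 0.0204
Normalizing constant = 0.2444.
P(Eyre | evidence) = 0.0204 / 0.2444 ≈ 0.083.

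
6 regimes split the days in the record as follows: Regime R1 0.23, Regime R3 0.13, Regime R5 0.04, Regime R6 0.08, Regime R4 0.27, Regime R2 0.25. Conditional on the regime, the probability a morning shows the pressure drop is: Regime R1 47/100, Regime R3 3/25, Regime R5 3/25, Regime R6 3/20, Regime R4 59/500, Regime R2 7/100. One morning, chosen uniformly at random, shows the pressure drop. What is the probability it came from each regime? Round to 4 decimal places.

Unnormalized posteriors (prior × likelihood):
  Regime R1: 0.23 × 0.47 = 0.1081
  Regime R3: 0.13 × 0.12 = 0.0156
  Regime R5: 0.04 × 0.12 = 0.0048
  Regime R6: 0.08 × 0.15 = 0.012
  Regime R4: 0.27 × 0.118 = 0.03186
  Regime R2: 0.25 × 0.07 = 0.0175
Normalizing constant = 0.18986.
P(Regime R1 | drop) = 0.1081/0.18986 ≈ 0.5694
P(Regime R3 | drop) = 0.0156/0.18986 ≈ 0.0822
P(Regime R5 | drop) = 0.0048/0.18986 ≈ 0.0253
P(Regime R6 | drop) = 0.012/0.18986 ≈ 0.0632
P(Regime R4 | drop) = 0.03186/0.18986 ≈ 0.1678
P(Regime R2 | drop) = 0.0175/0.18986 ≈ 0.0922
(Check: 0.5694+0.0822+0.0253+0.0632+0.1678+0.0922 = 1.0001.)

Regime R1 0.5694, Regime R3 0.0822, Regime R5 0.0253, Regime R6 0.0632, Regime R4 0.1678, Regime R2 0.0922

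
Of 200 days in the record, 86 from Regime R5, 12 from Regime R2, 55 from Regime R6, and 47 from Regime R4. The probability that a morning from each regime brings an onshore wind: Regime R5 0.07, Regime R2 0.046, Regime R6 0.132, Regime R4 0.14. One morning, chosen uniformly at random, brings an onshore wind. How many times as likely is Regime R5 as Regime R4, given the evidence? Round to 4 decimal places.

0.9149

Prior × likelihood for each hypothesis:
  Regime R5: 0.43 × 0.07 = 0.0301
  Regime R2: 0.06 × 0.046 = 0.00276
  Regime R6: 0.275 × 0.132 = 0.0363
  Regime R4: 0.235 × 0.14 = 0.0329
Normalizing constant = 0.10206.
The ratio is 0.0301 / 0.0329 (the normalizer cancels) = 0.9149.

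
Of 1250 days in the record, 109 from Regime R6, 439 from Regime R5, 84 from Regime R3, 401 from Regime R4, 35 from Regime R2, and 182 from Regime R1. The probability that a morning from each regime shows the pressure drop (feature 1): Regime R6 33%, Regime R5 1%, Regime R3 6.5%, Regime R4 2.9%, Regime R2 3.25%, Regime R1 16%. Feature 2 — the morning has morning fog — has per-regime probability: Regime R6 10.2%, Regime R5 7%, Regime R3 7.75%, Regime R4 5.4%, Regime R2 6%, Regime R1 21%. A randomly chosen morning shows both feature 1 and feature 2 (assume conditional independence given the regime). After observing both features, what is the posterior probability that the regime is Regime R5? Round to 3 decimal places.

0.027

By Bayes' rule, posterior ∝ prior × likelihood:
  Regime R6: 0.0872 × 0.33 × 0.102 = 0.002935152
  Regime R5: 0.3512 × 0.01 × 0.07 = 0.00024584
  Regime R3: 0.0672 × 0.065 × 0.0775 = 0.00033852
  Regime R4: 0.3208 × 0.029 × 0.054 = 0.0005023728
  Regime R2: 0.028 × 0.0325 × 0.06 = 0.0000546
  Regime R1: 0.1456 × 0.16 × 0.21 = 0.00489216
Total = 0.0089686448.
P(Regime R5 | evidence) = 0.00024584 / 0.0089686448 ≈ 0.027.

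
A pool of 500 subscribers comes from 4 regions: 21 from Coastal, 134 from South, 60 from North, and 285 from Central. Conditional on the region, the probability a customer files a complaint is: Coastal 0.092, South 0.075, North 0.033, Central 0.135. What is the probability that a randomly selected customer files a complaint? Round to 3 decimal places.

Unnormalized posteriors (prior × likelihood):
  Coastal: 0.042 × 0.092 = 0.003864
  South: 0.268 × 0.075 = 0.0201
  North: 0.12 × 0.033 = 0.00396
  Central: 0.57 × 0.135 = 0.07695
P(complaint) = 0.003864 + 0.0201 + 0.00396 + 0.07695 = 0.104874 → 0.105.

0.105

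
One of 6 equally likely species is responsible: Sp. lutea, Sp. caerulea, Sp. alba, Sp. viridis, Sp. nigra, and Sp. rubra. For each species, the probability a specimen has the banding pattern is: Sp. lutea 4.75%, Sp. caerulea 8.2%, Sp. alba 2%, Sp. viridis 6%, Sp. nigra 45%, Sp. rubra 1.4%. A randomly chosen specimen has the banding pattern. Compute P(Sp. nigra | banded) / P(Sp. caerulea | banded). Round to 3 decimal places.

5.488

With a uniform prior (1/6 each), posterior ∝ likelihood:
  Sp. lutea: 0.0475
  Sp. caerulea: 0.082
  Sp. alba: 0.02
  Sp. viridis: 0.06
  Sp. nigra: 0.45
  Sp. rubra: 0.014
Normalizing constant = 0.6735.
The ratio is 0.45 / 0.082 (the normalizer cancels) = 5.488.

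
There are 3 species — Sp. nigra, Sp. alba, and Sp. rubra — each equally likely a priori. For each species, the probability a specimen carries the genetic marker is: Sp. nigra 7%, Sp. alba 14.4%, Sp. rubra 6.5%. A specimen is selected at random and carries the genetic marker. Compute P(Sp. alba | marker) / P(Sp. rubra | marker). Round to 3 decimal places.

Since the prior is uniform, the posterior is proportional to the likelihood:
  Sp. nigra: 0.07
  Sp. alba: 0.144
  Sp. rubra: 0.065
Normalizing constant = 0.279.
The ratio is 0.144 / 0.065 (the normalizer cancels) = 2.215.

2.215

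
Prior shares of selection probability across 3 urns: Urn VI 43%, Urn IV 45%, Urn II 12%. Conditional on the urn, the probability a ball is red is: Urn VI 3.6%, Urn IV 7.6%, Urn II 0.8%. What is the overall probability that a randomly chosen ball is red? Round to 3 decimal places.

Prior × likelihood for each hypothesis:
  Urn VI: 0.43 × 0.036 = 0.01548
  Urn IV: 0.45 × 0.076 = 0.0342
  Urn II: 0.12 × 0.008 = 0.00096
P(red) = 0.01548 + 0.0342 + 0.00096 = 0.05064 → 0.051.

0.051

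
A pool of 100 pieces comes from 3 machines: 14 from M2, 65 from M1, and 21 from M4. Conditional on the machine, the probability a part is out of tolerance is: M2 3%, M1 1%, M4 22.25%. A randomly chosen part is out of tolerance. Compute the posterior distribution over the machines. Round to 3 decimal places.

Compute prior × likelihood for every hypothesis:
  M2: 0.14 × 0.03 = 0.0042
  M1: 0.65 × 0.01 = 0.0065
  M4: 0.21 × 0.2225 = 0.046725
Total = 0.057425.
P(M2 | oversize) = 0.0042/0.057425 ≈ 0.073
P(M1 | oversize) = 0.0065/0.057425 ≈ 0.113
P(M4 | oversize) = 0.046725/0.057425 ≈ 0.814

M2 0.073, M1 0.113, M4 0.814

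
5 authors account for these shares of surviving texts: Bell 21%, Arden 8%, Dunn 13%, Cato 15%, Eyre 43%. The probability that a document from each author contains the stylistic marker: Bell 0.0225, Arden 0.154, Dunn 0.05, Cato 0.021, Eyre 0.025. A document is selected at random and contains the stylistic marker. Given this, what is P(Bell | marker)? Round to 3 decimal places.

0.126

Prior × likelihood for each hypothesis:
  Bell: 0.21 × 0.0225 = 0.004725
  Arden: 0.08 × 0.154 = 0.01232
  Dunn: 0.13 × 0.05 = 0.0065
  Cato: 0.15 × 0.021 = 0.00315
  Eyre: 0.43 × 0.025 = 0.01075
Total = 0.037445.
P(Bell | evidence) = 0.004725 / 0.037445 ≈ 0.126.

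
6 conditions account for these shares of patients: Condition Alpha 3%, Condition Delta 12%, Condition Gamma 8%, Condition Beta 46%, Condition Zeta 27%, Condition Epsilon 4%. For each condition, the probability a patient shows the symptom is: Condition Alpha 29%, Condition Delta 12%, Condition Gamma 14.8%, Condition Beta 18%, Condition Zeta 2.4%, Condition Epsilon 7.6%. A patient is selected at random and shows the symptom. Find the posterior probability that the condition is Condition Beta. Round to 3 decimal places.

0.651

Compute prior × likelihood for every hypothesis:
  Condition Alpha: 0.03 × 0.29 = 0.0087
  Condition Delta: 0.12 × 0.12 = 0.0144
  Condition Gamma: 0.08 × 0.148 = 0.01184
  Condition Beta: 0.46 × 0.18 = 0.0828
  Condition Zeta: 0.27 × 0.024 = 0.00648
  Condition Epsilon: 0.04 × 0.076 = 0.00304
Sum = 0.12726.
P(Condition Beta | evidence) = 0.0828 / 0.12726 ≈ 0.651.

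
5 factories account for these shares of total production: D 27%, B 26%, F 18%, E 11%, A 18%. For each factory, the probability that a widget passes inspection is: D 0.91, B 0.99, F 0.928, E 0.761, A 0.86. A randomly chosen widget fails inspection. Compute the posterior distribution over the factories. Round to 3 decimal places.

D 0.266, B 0.028, F 0.142, E 0.288, A 0.276

Taking complements, P(nonconforming | each) = D 0.09, B 0.01, F 0.072, E 0.239, A 0.14.
Unnormalized posteriors (prior × likelihood):
  D: 0.27 × 0.09 = 0.0243
  B: 0.26 × 0.01 = 0.0026
  F: 0.18 × 0.072 = 0.01296
  E: 0.11 × 0.239 = 0.02629
  A: 0.18 × 0.14 = 0.0252
Sum = 0.09135.
P(D | nonconforming) = 0.0243/0.09135 ≈ 0.266
P(B | nonconforming) = 0.0026/0.09135 ≈ 0.028
P(F | nonconforming) = 0.01296/0.09135 ≈ 0.142
P(E | nonconforming) = 0.02629/0.09135 ≈ 0.288
P(A | nonconforming) = 0.0252/0.09135 ≈ 0.276
(Check: 0.266+0.028+0.142+0.288+0.276 = 1.000.)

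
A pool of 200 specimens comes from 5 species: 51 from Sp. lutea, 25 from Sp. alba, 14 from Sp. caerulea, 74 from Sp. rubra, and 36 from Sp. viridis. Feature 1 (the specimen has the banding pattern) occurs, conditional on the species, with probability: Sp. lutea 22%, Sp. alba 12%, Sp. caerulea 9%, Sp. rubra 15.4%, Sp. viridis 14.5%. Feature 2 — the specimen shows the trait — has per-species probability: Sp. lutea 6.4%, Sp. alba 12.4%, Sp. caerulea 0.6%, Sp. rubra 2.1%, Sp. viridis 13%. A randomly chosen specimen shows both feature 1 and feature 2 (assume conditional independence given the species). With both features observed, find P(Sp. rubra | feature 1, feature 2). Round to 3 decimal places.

0.119

Prior × likelihood for each hypothesis:
  Sp. lutea: 0.255 × 0.22 × 0.064 = 0.0035904
  Sp. alba: 0.125 × 0.12 × 0.124 = 0.00186
  Sp. caerulea: 0.07 × 0.09 × 0.006 = 0.0000378
  Sp. rubra: 0.37 × 0.154 × 0.021 = 0.00119658
  Sp. viridis: 0.18 × 0.145 × 0.13 = 0.003393
Sum = 0.01007778.
P(Sp. rubra | evidence) = 0.00119658 / 0.01007778 ≈ 0.119.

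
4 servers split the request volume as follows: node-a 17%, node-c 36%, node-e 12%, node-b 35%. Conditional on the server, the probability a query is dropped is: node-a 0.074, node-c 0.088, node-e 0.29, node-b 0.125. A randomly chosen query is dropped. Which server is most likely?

Prior × likelihood for each hypothesis:
  node-a: 0.17 × 0.074 = 0.01258
  node-c: 0.36 × 0.088 = 0.03168
  node-e: 0.12 × 0.29 = 0.0348
  node-b: 0.35 × 0.125 = 0.04375
Total = 0.12281.
Largest term belongs to node-b, so node-b is most probable.

node-b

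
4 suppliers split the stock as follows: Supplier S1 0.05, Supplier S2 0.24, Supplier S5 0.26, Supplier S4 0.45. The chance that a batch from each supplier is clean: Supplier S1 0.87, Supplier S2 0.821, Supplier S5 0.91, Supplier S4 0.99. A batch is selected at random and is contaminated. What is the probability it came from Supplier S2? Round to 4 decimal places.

Taking complements, P(contaminated | each) = Supplier S1 0.13, Supplier S2 0.179, Supplier S5 0.09, Supplier S4 0.01.
Unnormalized posteriors (prior × likelihood):
  Supplier S1: 0.05 × 0.13 = 0.0065
  Supplier S2: 0.24 × 0.179 = 0.04296
  Supplier S5: 0.26 × 0.09 = 0.0234
  Supplier S4: 0.45 × 0.01 = 0.0045
Normalizing constant = 0.07736.
P(Supplier S2 | evidence) = 0.04296 / 0.07736 ≈ 0.5553.

0.5553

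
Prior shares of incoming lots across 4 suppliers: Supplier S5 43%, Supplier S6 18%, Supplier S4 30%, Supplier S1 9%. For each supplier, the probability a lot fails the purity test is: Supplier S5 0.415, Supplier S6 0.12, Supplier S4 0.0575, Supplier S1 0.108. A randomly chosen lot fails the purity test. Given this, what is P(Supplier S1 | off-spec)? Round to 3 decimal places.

Unnormalized posteriors (prior × likelihood):
  Supplier S5: 0.43 × 0.415 = 0.17845
  Supplier S6: 0.18 × 0.12 = 0.0216
  Supplier S4: 0.3 × 0.0575 = 0.01725
  Supplier S1: 0.09 × 0.108 = 0.00972
Normalizing constant = 0.22702.
P(Supplier S1 | evidence) = 0.00972 / 0.22702 ≈ 0.043.

0.043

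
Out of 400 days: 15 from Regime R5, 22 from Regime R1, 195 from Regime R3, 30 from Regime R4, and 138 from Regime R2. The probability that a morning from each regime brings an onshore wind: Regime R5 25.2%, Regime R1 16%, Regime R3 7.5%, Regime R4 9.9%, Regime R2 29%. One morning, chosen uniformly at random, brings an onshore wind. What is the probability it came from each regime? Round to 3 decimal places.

Regime R5 0.058, Regime R1 0.054, Regime R3 0.225, Regime R4 0.046, Regime R2 0.616

Unnormalized posteriors (prior × likelihood):
  Regime R5: 0.0375 × 0.252 = 0.00945
  Regime R1: 0.055 × 0.16 = 0.0088
  Regime R3: 0.4875 × 0.075 = 0.0365625
  Regime R4: 0.075 × 0.099 = 0.007425
  Regime R2: 0.345 × 0.29 = 0.10005
Sum = 0.1622875.
P(Regime R5 | onshore) = 0.00945/0.1622875 ≈ 0.058
P(Regime R1 | onshore) = 0.0088/0.1622875 ≈ 0.054
P(Regime R3 | onshore) = 0.0365625/0.1622875 ≈ 0.225
P(Regime R4 | onshore) = 0.007425/0.1622875 ≈ 0.046
P(Regime R2 | onshore) = 0.10005/0.1622875 ≈ 0.616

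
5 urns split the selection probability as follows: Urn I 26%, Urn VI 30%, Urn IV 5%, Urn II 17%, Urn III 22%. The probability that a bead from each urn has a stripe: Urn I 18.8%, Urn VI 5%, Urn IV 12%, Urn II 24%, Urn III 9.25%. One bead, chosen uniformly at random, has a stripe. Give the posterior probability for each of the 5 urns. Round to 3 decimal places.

Urn I 0.373, Urn VI 0.114, Urn IV 0.046, Urn II 0.311, Urn III 0.155

Unnormalized posteriors (prior × likelihood):
  Urn I: 0.26 × 0.188 = 0.04888
  Urn VI: 0.3 × 0.05 = 0.015
  Urn IV: 0.05 × 0.12 = 0.006
  Urn II: 0.17 × 0.24 = 0.0408
  Urn III: 0.22 × 0.0925 = 0.02035
Normalizing constant = 0.13103.
P(Urn I | striped) = 0.04888/0.13103 ≈ 0.373
P(Urn VI | striped) = 0.015/0.13103 ≈ 0.114
P(Urn IV | striped) = 0.006/0.13103 ≈ 0.046
P(Urn II | striped) = 0.0408/0.13103 ≈ 0.311
P(Urn III | striped) = 0.02035/0.13103 ≈ 0.155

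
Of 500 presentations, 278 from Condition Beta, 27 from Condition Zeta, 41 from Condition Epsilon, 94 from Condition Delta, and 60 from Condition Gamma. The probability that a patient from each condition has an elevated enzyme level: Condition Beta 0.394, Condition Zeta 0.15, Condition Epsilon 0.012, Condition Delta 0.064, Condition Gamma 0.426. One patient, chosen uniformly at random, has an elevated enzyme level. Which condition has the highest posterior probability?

Condition Beta

Unnormalized posteriors (prior × likelihood):
  Condition Beta: 0.556 × 0.394 = 0.219064
  Condition Zeta: 0.054 × 0.15 = 0.0081
  Condition Epsilon: 0.082 × 0.012 = 0.000984
  Condition Delta: 0.188 × 0.064 = 0.012032
  Condition Gamma: 0.12 × 0.426 = 0.05112
Normalizing constant = 0.2913.
Largest term belongs to Condition Beta, so Condition Beta is most probable.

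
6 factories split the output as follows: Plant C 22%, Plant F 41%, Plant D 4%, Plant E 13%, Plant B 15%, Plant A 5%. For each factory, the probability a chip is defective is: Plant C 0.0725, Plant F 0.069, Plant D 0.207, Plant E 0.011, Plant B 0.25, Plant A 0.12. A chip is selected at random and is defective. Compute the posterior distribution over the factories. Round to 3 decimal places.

Unnormalized posteriors (prior × likelihood):
  Plant C: 0.22 × 0.0725 = 0.01595
  Plant F: 0.41 × 0.069 = 0.02829
  Plant D: 0.04 × 0.207 = 0.00828
  Plant E: 0.13 × 0.011 = 0.00143
  Plant B: 0.15 × 0.25 = 0.0375
  Plant A: 0.05 × 0.12 = 0.006
Normalizing constant = 0.09745.
P(Plant C | defective) = 0.01595/0.09745 ≈ 0.164
P(Plant F | defective) = 0.02829/0.09745 ≈ 0.290
P(Plant D | defective) = 0.00828/0.09745 ≈ 0.085
P(Plant E | defective) = 0.00143/0.09745 ≈ 0.015
P(Plant B | defective) = 0.0375/0.09745 ≈ 0.385
P(Plant A | defective) = 0.006/0.09745 ≈ 0.062
(Check: 0.164+0.290+0.085+0.015+0.385+0.062 = 1.001.)

Plant C 0.164, Plant F 0.290, Plant D 0.085, Plant E 0.015, Plant B 0.385, Plant A 0.062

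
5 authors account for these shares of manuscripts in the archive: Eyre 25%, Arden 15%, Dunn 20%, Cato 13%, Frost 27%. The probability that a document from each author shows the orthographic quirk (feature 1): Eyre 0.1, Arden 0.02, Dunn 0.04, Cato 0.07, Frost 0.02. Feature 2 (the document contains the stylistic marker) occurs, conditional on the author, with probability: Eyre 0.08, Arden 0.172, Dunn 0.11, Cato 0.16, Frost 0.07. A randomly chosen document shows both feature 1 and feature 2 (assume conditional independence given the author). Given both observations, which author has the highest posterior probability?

Prior × likelihood for each hypothesis:
  Eyre: 0.25 × 0.1 × 0.08 = 0.002
  Arden: 0.15 × 0.02 × 0.172 = 0.000516
  Dunn: 0.2 × 0.04 × 0.11 = 0.00088
  Cato: 0.13 × 0.07 × 0.16 = 0.001456
  Frost: 0.27 × 0.02 × 0.07 = 0.000378
Normalizing constant = 0.00523.
Largest term belongs to Eyre, so Eyre is most probable.

Eyre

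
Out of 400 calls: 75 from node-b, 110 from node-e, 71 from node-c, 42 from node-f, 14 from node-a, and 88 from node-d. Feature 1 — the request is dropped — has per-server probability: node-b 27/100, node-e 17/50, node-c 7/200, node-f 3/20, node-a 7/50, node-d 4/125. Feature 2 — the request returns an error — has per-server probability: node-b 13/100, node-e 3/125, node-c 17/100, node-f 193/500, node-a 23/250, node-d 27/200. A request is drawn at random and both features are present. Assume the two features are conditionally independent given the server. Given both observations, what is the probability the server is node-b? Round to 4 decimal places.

Unnormalized posteriors (prior × likelihood):
  node-b: 0.1875 × 0.27 × 0.13 = 0.00658125
  node-e: 0.275 × 0.34 × 0.024 = 0.002244
  node-c: 0.1775 × 0.035 × 0.17 = 0.001056125
  node-f: 0.105 × 0.15 × 0.386 = 0.0060795
  node-a: 0.035 × 0.14 × 0.092 = 0.0004508
  node-d: 0.22 × 0.032 × 0.135 = 0.0009504
Sum = 0.017362075.
P(node-b | evidence) = 0.00658125 / 0.017362075 ≈ 0.3791.

0.3791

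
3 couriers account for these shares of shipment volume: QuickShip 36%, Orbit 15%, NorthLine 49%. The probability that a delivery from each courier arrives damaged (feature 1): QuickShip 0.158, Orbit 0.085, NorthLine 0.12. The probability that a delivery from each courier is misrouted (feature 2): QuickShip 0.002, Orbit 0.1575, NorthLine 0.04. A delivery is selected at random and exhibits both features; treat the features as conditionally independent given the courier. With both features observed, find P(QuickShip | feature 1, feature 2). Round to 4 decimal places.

Prior × likelihood for each hypothesis:
  QuickShip: 0.36 × 0.158 × 0.002 = 0.00011376
  Orbit: 0.15 × 0.085 × 0.1575 = 0.002008125
  NorthLine: 0.49 × 0.12 × 0.04 = 0.002352
Total = 0.004473885.
P(QuickShip | evidence) = 0.00011376 / 0.004473885 ≈ 0.0254.

0.0254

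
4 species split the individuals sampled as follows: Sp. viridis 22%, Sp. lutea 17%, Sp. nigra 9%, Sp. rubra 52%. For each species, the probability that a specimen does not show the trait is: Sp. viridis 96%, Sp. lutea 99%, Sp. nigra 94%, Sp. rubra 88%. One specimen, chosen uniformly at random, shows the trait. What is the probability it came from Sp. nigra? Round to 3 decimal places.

Taking complements, P(trait | each) = Sp. viridis 0.04, Sp. lutea 0.01, Sp. nigra 0.06, Sp. rubra 0.12.
Unnormalized posteriors (prior × likelihood):
  Sp. viridis: 0.22 × 0.04 = 0.0088
  Sp. lutea: 0.17 × 0.01 = 0.0017
  Sp. nigra: 0.09 × 0.06 = 0.0054
  Sp. rubra: 0.52 × 0.12 = 0.0624
Normalizing constant = 0.0783.
P(Sp. nigra | evidence) = 0.0054 / 0.0783 ≈ 0.069.

0.069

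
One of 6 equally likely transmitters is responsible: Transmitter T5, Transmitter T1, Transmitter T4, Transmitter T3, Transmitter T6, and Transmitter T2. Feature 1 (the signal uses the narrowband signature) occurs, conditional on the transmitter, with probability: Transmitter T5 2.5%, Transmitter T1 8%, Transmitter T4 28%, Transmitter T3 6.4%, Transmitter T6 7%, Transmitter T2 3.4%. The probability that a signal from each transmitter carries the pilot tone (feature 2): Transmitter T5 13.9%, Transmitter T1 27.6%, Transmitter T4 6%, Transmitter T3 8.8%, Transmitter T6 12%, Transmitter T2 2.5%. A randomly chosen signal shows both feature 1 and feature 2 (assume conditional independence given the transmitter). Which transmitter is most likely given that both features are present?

Transmitter T1

Since the prior is uniform, the posterior is proportional to the likelihood:
  Transmitter T5: 0.025 × 0.139 = 0.003475
  Transmitter T1: 0.08 × 0.276 = 0.02208
  Transmitter T4: 0.28 × 0.06 = 0.0168
  Transmitter T3: 0.064 × 0.088 = 0.005632
  Transmitter T6: 0.07 × 0.12 = 0.0084
  Transmitter T2: 0.034 × 0.025 = 0.00085
Sum = 0.057237.
Largest term belongs to Transmitter T1, so Transmitter T1 is most probable.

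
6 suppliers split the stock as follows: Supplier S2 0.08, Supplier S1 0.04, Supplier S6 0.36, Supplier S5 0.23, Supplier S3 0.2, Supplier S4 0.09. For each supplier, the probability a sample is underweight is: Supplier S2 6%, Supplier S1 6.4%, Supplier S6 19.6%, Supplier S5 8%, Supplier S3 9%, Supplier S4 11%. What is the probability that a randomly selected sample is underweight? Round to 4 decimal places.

Unnormalized posteriors (prior × likelihood):
  Supplier S2: 0.08 × 0.06 = 0.0048
  Supplier S1: 0.04 × 0.064 = 0.00256
  Supplier S6: 0.36 × 0.196 = 0.07056
  Supplier S5: 0.23 × 0.08 = 0.0184
  Supplier S3: 0.2 × 0.09 = 0.018
  Supplier S4: 0.09 × 0.11 = 0.0099
P(underweight) = 0.0048 + 0.00256 + 0.07056 + 0.0184 + 0.018 + 0.0099 = 0.12422 → 0.1242.

0.1242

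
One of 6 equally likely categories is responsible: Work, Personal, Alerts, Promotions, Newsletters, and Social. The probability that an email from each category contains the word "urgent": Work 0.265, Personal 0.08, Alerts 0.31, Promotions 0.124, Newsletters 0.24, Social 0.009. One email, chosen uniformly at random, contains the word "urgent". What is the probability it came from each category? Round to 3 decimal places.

Work 0.258, Personal 0.078, Alerts 0.302, Promotions 0.121, Newsletters 0.233, Social 0.009

Since the prior is uniform, the posterior is proportional to the likelihood:
  Work: 0.265
  Personal: 0.08
  Alerts: 0.31
  Promotions: 0.124
  Newsletters: 0.24
  Social: 0.009
Normalizing constant = 1.028.
P(Work | urgent-flag) = 0.265/1.028 ≈ 0.258
P(Personal | urgent-flag) = 0.08/1.028 ≈ 0.078
P(Alerts | urgent-flag) = 0.31/1.028 ≈ 0.302
P(Promotions | urgent-flag) = 0.124/1.028 ≈ 0.121
P(Newsletters | urgent-flag) = 0.24/1.028 ≈ 0.233
P(Social | urgent-flag) = 0.009/1.028 ≈ 0.009
(Check: 0.258+0.078+0.302+0.121+0.233+0.009 = 1.001.)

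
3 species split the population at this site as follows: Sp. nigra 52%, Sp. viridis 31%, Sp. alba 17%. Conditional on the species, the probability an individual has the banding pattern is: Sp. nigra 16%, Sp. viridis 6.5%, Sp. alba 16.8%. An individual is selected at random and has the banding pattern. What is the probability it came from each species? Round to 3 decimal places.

Prior × likelihood for each hypothesis:
  Sp. nigra: 0.52 × 0.16 = 0.0832
  Sp. viridis: 0.31 × 0.065 = 0.02015
  Sp. alba: 0.17 × 0.168 = 0.02856
Total = 0.13191.
P(Sp. nigra | banded) = 0.0832/0.13191 ≈ 0.631
P(Sp. viridis | banded) = 0.02015/0.13191 ≈ 0.153
P(Sp. alba | banded) = 0.02856/0.13191 ≈ 0.217

Sp. nigra 0.631, Sp. viridis 0.153, Sp. alba 0.217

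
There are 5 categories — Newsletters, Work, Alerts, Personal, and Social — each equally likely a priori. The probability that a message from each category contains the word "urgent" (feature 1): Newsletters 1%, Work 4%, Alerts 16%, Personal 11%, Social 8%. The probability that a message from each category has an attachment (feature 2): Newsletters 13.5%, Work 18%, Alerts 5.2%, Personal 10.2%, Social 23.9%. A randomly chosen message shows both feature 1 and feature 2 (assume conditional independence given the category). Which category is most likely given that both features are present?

Social

With a uniform prior (1/5 each), posterior ∝ likelihood:
  Newsletters: 0.01 × 0.135 = 0.00135
  Work: 0.04 × 0.18 = 0.0072
  Alerts: 0.16 × 0.052 = 0.00832
  Personal: 0.11 × 0.102 = 0.01122
  Social: 0.08 × 0.239 = 0.01912
Total = 0.04721.
Largest term belongs to Social, so Social is most probable.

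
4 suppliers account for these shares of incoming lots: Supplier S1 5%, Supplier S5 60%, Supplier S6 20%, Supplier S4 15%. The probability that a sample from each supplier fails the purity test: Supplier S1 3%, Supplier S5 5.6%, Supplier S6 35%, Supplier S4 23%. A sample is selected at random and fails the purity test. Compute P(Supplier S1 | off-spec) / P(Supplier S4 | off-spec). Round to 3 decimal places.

Prior × likelihood for each hypothesis:
  Supplier S1: 0.05 × 0.03 = 0.0015
  Supplier S5: 0.6 × 0.056 = 0.0336
  Supplier S6: 0.2 × 0.35 = 0.07
  Supplier S4: 0.15 × 0.23 = 0.0345
Normalizing constant = 0.1396.
The ratio is 0.0015 / 0.0345 (the normalizer cancels) = 0.043.

0.043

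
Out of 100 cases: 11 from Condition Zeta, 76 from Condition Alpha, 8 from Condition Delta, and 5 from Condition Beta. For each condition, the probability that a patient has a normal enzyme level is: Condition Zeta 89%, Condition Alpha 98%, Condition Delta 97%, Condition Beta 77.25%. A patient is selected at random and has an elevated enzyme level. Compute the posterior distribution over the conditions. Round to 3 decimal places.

Condition Zeta 0.295, Condition Alpha 0.370, Condition Delta 0.058, Condition Beta 0.277

Taking complements, P(elevated | each) = Condition Zeta 0.11, Condition Alpha 0.02, Condition Delta 0.03, Condition Beta 0.2275.
Prior × likelihood for each hypothesis:
  Condition Zeta: 0.11 × 0.11 = 0.0121
  Condition Alpha: 0.76 × 0.02 = 0.0152
  Condition Delta: 0.08 × 0.03 = 0.0024
  Condition Beta: 0.05 × 0.2275 = 0.011375
Normalizing constant = 0.041075.
P(Condition Zeta | elevated) = 0.0121/0.041075 ≈ 0.295
P(Condition Alpha | elevated) = 0.0152/0.041075 ≈ 0.370
P(Condition Delta | elevated) = 0.0024/0.041075 ≈ 0.058
P(Condition Beta | elevated) = 0.011375/0.041075 ≈ 0.277
(Check: 0.295+0.370+0.058+0.277 = 1.000.)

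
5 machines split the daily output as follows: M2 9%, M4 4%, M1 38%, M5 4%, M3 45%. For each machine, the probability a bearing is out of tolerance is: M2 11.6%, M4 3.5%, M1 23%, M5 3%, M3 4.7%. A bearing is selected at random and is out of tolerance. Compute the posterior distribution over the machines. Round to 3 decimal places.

Compute prior × likelihood for every hypothesis:
  M2: 0.09 × 0.116 = 0.01044
  M4: 0.04 × 0.035 = 0.0014
  M1: 0.38 × 0.23 = 0.0874
  M5: 0.04 × 0.03 = 0.0012
  M3: 0.45 × 0.047 = 0.02115
Total = 0.12159.
P(M2 | oversize) = 0.01044/0.12159 ≈ 0.086
P(M4 | oversize) = 0.0014/0.12159 ≈ 0.012
P(M1 | oversize) = 0.0874/0.12159 ≈ 0.719
P(M5 | oversize) = 0.0012/0.12159 ≈ 0.010
P(M3 | oversize) = 0.02115/0.12159 ≈ 0.174

M2 0.086, M4 0.012, M1 0.719, M5 0.010, M3 0.174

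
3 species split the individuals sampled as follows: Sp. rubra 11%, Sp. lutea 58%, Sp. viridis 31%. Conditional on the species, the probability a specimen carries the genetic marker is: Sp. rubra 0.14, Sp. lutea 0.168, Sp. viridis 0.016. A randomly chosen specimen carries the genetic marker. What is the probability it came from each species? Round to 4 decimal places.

Sp. rubra 0.1307, Sp. lutea 0.8272, Sp. viridis 0.0421

Prior × likelihood for each hypothesis:
  Sp. rubra: 0.11 × 0.14 = 0.0154
  Sp. lutea: 0.58 × 0.168 = 0.09744
  Sp. viridis: 0.31 × 0.016 = 0.00496
Sum = 0.1178.
P(Sp. rubra | marker) = 0.0154/0.1178 ≈ 0.1307
P(Sp. lutea | marker) = 0.09744/0.1178 ≈ 0.8272
P(Sp. viridis | marker) = 0.00496/0.1178 ≈ 0.0421
(Check: 0.1307+0.8272+0.0421 = 1.0000.)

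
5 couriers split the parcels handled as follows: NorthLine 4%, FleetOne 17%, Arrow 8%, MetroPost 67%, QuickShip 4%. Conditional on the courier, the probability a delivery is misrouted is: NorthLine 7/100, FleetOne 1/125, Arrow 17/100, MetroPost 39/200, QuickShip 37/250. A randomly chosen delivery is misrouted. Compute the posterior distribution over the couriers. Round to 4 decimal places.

By Bayes' rule, posterior ∝ prior × likelihood:
  NorthLine: 0.04 × 0.07 = 0.0028
  FleetOne: 0.17 × 0.008 = 0.00136
  Arrow: 0.08 × 0.17 = 0.0136
  MetroPost: 0.67 × 0.195 = 0.13065
  QuickShip: 0.04 × 0.148 = 0.00592
Normalizing constant = 0.15433.
P(NorthLine | misrouted) = 0.0028/0.15433 ≈ 0.0181
P(FleetOne | misrouted) = 0.00136/0.15433 ≈ 0.0088
P(Arrow | misrouted) = 0.0136/0.15433 ≈ 0.0881
P(MetroPost | misrouted) = 0.13065/0.15433 ≈ 0.8466
P(QuickShip | misrouted) = 0.00592/0.15433 ≈ 0.0384

NorthLine 0.0181, FleetOne 0.0088, Arrow 0.0881, MetroPost 0.8466, QuickShip 0.0384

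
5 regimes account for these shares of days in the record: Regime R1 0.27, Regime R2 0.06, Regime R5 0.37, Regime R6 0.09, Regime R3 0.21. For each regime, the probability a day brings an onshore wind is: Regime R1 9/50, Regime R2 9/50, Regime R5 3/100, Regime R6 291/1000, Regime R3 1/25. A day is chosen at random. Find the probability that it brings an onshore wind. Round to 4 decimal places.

Compute prior × likelihood for every hypothesis:
  Regime R1: 0.27 × 0.18 = 0.0486
  Regime R2: 0.06 × 0.18 = 0.0108
  Regime R5: 0.37 × 0.03 = 0.0111
  Regime R6: 0.09 × 0.291 = 0.02619
  Regime R3: 0.21 × 0.04 = 0.0084
P(onshore) = 0.0486 + 0.0108 + 0.0111 + 0.02619 + 0.0084 = 0.10509 → 0.1051.

0.1051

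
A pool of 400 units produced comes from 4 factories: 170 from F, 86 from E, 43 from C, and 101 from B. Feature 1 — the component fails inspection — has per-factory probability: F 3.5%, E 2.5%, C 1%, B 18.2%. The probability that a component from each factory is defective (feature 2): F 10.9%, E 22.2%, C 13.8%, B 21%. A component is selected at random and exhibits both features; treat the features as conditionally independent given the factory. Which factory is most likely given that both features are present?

By Bayes' rule, posterior ∝ prior × likelihood:
  F: 0.425 × 0.035 × 0.109 = 0.001621375
  E: 0.215 × 0.025 × 0.222 = 0.00119325
  C: 0.1075 × 0.01 × 0.138 = 0.00014835
  B: 0.2525 × 0.182 × 0.21 = 0.00965055
Sum = 0.012613525.
Largest term belongs to B, so B is most probable.

B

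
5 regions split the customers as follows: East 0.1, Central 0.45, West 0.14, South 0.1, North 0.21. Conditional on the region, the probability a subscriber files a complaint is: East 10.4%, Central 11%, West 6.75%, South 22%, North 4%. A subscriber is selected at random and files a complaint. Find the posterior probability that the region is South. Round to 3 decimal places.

0.221

By Bayes' rule, posterior ∝ prior × likelihood:
  East: 0.1 × 0.104 = 0.0104
  Central: 0.45 × 0.11 = 0.0495
  West: 0.14 × 0.0675 = 0.00945
  South: 0.1 × 0.22 = 0.022
  North: 0.21 × 0.04 = 0.0084
Total = 0.09975.
P(South | evidence) = 0.022 / 0.09975 ≈ 0.221.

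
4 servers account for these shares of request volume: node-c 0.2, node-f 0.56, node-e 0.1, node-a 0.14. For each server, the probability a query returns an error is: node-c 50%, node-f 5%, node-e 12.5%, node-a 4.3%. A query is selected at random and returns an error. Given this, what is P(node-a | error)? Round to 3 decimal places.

0.041

Compute prior × likelihood for every hypothesis:
  node-c: 0.2 × 0.5 = 0.1
  node-f: 0.56 × 0.05 = 0.028
  node-e: 0.1 × 0.125 = 0.0125
  node-a: 0.14 × 0.043 = 0.00602
Normalizing constant = 0.14652.
P(node-a | evidence) = 0.00602 / 0.14652 ≈ 0.041.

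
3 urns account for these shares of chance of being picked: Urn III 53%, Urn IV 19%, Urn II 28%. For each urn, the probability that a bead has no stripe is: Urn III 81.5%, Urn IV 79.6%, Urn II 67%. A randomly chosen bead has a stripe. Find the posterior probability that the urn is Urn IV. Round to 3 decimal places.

0.169

Taking complements, P(striped | each) = Urn III 0.185, Urn IV 0.204, Urn II 0.33.
Prior × likelihood for each hypothesis:
  Urn III: 0.53 × 0.185 = 0.09805
  Urn IV: 0.19 × 0.204 = 0.03876
  Urn II: 0.28 × 0.33 = 0.0924
Normalizing constant = 0.22921.
P(Urn IV | evidence) = 0.03876 / 0.22921 ≈ 0.169.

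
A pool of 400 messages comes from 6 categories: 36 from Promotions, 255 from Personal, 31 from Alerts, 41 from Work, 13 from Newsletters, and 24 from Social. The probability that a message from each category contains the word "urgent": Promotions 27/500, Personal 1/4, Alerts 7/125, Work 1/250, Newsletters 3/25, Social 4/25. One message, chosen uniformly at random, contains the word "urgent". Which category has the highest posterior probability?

Personal

By Bayes' rule, posterior ∝ prior × likelihood:
  Promotions: 0.09 × 0.054 = 0.00486
  Personal: 0.6375 × 0.25 = 0.159375
  Alerts: 0.0775 × 0.056 = 0.00434
  Work: 0.1025 × 0.004 = 0.00041
  Newsletters: 0.0325 × 0.12 = 0.0039
  Social: 0.06 × 0.16 = 0.0096
Total = 0.182485.
Largest term belongs to Personal, so Personal is most probable.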